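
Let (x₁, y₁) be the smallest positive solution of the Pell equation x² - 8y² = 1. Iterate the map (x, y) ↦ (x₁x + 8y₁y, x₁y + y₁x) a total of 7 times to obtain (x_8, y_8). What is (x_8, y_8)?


Step 1: Find the fundamental solution (x₁, y₁) of x² - 8y² = 1.
  Expand √8 as a continued fraction. a₀ = ⌊√8⌋ = 2; iterate m_{k+1} = d_k·a_k − m_k, d_{k+1} = (8 − m_{k+1}²)/d_k, a_{k+1} = ⌊(a₀ + m_{k+1})/d_{k+1}⌋ (starting m₀ = 0, d₀ = 1), with convergents p_k = a_k·p_{k-1} + p_{k-2}, q_k = a_k·q_{k-1} + q_{k-2} (p₋₁ = 1, q₋₁ = 0):
  k = 0: a₀ = 2; p₀/q₀ = 2/1; p₀² − 8·q₀² = 4 − 8 = -4.
  k = 1: m = 2, d = 4, a = ⌊(2 + 2)/4⌋ = 1; p/q = (1·2 + 1)/(1·1 + 0) = 3/1; p² − 8·q² = 9 − 8 = 1.
  The first convergent with p² − 8·q² = 1 gives the fundamental solution (x₁, y₁) = (3, 1).
Step 2: Apply the recurrence (x_{n+1}, y_{n+1}) = (x₁x_n + 8y₁y_n, x₁y_n + y₁x_n) repeatedly.
  From (x_1, y_1) = (3, 1): x_2 = 3·3 + 8·1·1 = 17; y_2 = 3·1 + 1·3 = 6.
  From (x_2, y_2) = (17, 6): x_3 = 3·17 + 8·1·6 = 99; y_3 = 3·6 + 1·17 = 35.
  From (x_3, y_3) = (99, 35): x_4 = 3·99 + 8·1·35 = 577; y_4 = 3·35 + 1·99 = 204.
  From (x_4, y_4) = (577, 204): x_5 = 3·577 + 8·1·204 = 3363; y_5 = 3·204 + 1·577 = 1189.
  From (x_5, y_5) = (3363, 1189): x_6 = 3·3363 + 8·1·1189 = 19601; y_6 = 3·1189 + 1·3363 = 6930.
  From (x_6, y_6) = (19601, 6930): x_7 = 3·19601 + 8·1·6930 = 114243; y_7 = 3·6930 + 1·19601 = 40391.
  From (x_7, y_7) = (114243, 40391): x_8 = 3·114243 + 8·1·40391 = 665857; y_8 = 3·40391 + 1·114243 = 235416.
Step 3: Verify x_8² - 8·y_8² = 443365544449 - 443365544448 = 1 (should be 1). ✓

(x_1, y_1) = (3, 1); (x_8, y_8) = (665857, 235416).


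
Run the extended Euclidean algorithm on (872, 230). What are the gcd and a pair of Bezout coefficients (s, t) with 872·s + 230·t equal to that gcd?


Euclidean algorithm on (872, 230) — divide until remainder is 0:
  872 = 3 · 230 + 182
  230 = 1 · 182 + 48
  182 = 3 · 48 + 38
  48 = 1 · 38 + 10
  38 = 3 · 10 + 8
  10 = 1 · 8 + 2
  8 = 4 · 2 + 0
gcd(872, 230) = 2.
Track Bezout coefficients alongside the remainders: start with r₀ = 872 = a·1 + b·0 (s = 1, t = 0) and r₁ = 230 = a·0 + b·1 (s = 0, t = 1); each new remainder r_{k+1} = r_{k-1} − q_k·r_k inherits s_{k+1} = s_{k-1} − q_k·s_k, t_{k+1} = t_{k-1} − q_k·t_k, so r_k = a·s_k + b·t_k at every step:
  q = 3: r = 182, s = 1 − 3·0 = 1, t = 0 − 3·1 = -3  (check: 872·1 + 230·(-3) = 182)
  q = 1: r = 48, s = 0 − 1·1 = -1, t = 1 − 1·(-3) = 4  (check: 872·(-1) + 230·4 = 48)
  q = 3: r = 38, s = 1 − 3·(-1) = 4, t = -3 − 3·4 = -15  (check: 872·4 + 230·(-15) = 38)
  q = 1: r = 10, s = -1 − 1·4 = -5, t = 4 − 1·(-15) = 19  (check: 872·(-5) + 230·19 = 10)
  q = 3: r = 8, s = 4 − 3·(-5) = 19, t = -15 − 3·19 = -72  (check: 872·19 + 230·(-72) = 8)
  q = 1: r = 2, s = -5 − 1·19 = -24, t = 19 − 1·(-72) = 91  (check: 872·(-24) + 230·91 = 2)
The row with r = 2 (the gcd) gives the Bezout coefficients s = -24, t = 91.
Result: 872 · (-24) + 230 · (91) = 2.

gcd(872, 230) = 2; s = -24, t = 91 (check: 872·(-24) + 230·91 = 2).


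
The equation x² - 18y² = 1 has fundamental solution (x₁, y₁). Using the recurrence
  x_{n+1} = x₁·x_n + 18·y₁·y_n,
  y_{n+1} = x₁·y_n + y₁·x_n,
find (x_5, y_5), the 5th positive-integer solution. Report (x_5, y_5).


Step 1: Find the fundamental solution (x₁, y₁) of x² - 18y² = 1.
  Expand √18 as a continued fraction. a₀ = ⌊√18⌋ = 4; iterate m_{k+1} = d_k·a_k − m_k, d_{k+1} = (18 − m_{k+1}²)/d_k, a_{k+1} = ⌊(a₀ + m_{k+1})/d_{k+1}⌋ (starting m₀ = 0, d₀ = 1), with convergents p_k = a_k·p_{k-1} + p_{k-2}, q_k = a_k·q_{k-1} + q_{k-2} (p₋₁ = 1, q₋₁ = 0):
  k = 0: a₀ = 4; p₀/q₀ = 4/1; p₀² − 18·q₀² = 16 − 18 = -2.
  k = 1: m = 4, d = 2, a = ⌊(4 + 4)/2⌋ = 4; p/q = (4·4 + 1)/(4·1 + 0) = 17/4; p² − 18·q² = 289 − 288 = 1.
  The first convergent with p² − 18·q² = 1 gives the fundamental solution (x₁, y₁) = (17, 4).
Step 2: Apply the recurrence (x_{n+1}, y_{n+1}) = (x₁x_n + 18y₁y_n, x₁y_n + y₁x_n) repeatedly.
  From (x_1, y_1) = (17, 4): x_2 = 17·17 + 18·4·4 = 577; y_2 = 17·4 + 4·17 = 136.
  From (x_2, y_2) = (577, 136): x_3 = 17·577 + 18·4·136 = 19601; y_3 = 17·136 + 4·577 = 4620.
  From (x_3, y_3) = (19601, 4620): x_4 = 17·19601 + 18·4·4620 = 665857; y_4 = 17·4620 + 4·19601 = 156944.
  From (x_4, y_4) = (665857, 156944): x_5 = 17·665857 + 18·4·156944 = 22619537; y_5 = 17·156944 + 4·665857 = 5331476.
Step 3: Verify x_5² - 18·y_5² = 511643454094369 - 511643454094368 = 1 (should be 1). ✓

(x_1, y_1) = (17, 4); (x_5, y_5) = (22619537, 5331476).


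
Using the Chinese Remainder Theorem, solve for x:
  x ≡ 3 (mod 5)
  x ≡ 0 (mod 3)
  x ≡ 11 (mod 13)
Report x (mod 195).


Moduli 5, 3, 13 are pairwise coprime; by CRT there is a unique solution modulo M = 5 · 3 · 13 = 195.
Solve pairwise, accumulating the modulus:
  Start with x ≡ 3 (mod 5).
  Combine with x ≡ 0 (mod 3): since gcd(5, 3) = 1, we get a unique residue mod 15.
    Write x = 3 + 5·t and substitute into x ≡ 0 (mod 3): 5·t ≡ 0 − 3 = -3 (mod 3).
    Reduce coefficients mod 3: 2·t ≡ 0 (mod 3).
    The inverse of 2 mod 3 is 2 (since 2·2 = 4 = 1·3 + 1), so t ≡ 2·0 = 0 ≡ 0 (mod 3).
    Then x = 3 + 5·0 = 3, valid modulo lcm(5, 3) = 15: x ≡ 3 (mod 15).
  Combine with x ≡ 11 (mod 13): since gcd(15, 13) = 1, we get a unique residue mod 195.
    Write x = 3 + 15·t and substitute into x ≡ 11 (mod 13): 15·t ≡ 11 − 3 = 8 (mod 13).
    Reduce coefficients mod 13: 2·t ≡ 8 (mod 13).
    The inverse of 2 mod 13 is 7 (since 2·7 = 14 = 1·13 + 1), so t ≡ 7·8 = 56 ≡ 4 (mod 13).
    Then x = 3 + 15·4 = 63, valid modulo lcm(15, 13) = 195: x ≡ 63 (mod 195).
Verify: 63 mod 5 = 3 ✓, 63 mod 3 = 0 ✓, 63 mod 13 = 11 ✓.

x ≡ 63 (mod 195).


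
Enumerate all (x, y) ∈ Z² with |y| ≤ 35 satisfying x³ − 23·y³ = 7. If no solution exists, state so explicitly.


The equation is x³ - 23y³ = 7. For fixed y, x³ = 23·y³ + 7, so a solution requires the RHS to be a perfect cube.
Strategy: iterate y from -35 to 35, compute RHS = 23·y³ + 7, and check whether it is a (positive or negative) perfect cube.
Check small values of y:
  y = 0: RHS = 7 is not a perfect cube.
  y = 1: RHS = 30 is not a perfect cube.
  y = -1: RHS = -16 is not a perfect cube.
  y = 2: RHS = 191 is not a perfect cube.
  y = -2: RHS = -177 is not a perfect cube.
  y = 3: RHS = 628 is not a perfect cube.
  y = -3: RHS = -614 is not a perfect cube.
Continuing the search up to |y| = 35 finds no solutions either.
No (x, y) in the scanned range satisfies the equation.

No integer solutions with |y| ≤ 35.


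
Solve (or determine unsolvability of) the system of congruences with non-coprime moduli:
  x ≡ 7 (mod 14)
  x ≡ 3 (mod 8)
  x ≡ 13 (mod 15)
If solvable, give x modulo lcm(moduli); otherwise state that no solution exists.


Moduli 14, 8, 15 are not pairwise coprime, so CRT works modulo lcm(m_i) when all pairwise compatibility conditions hold.
Pairwise compatibility: gcd(m_i, m_j) must divide a_i - a_j for every pair.
Merge one congruence at a time:
  Start: x ≡ 7 (mod 14).
  Combine with x ≡ 3 (mod 8): gcd(14, 8) = 2; 3 - 7 = -4, which IS divisible by 2, so compatible.
    Write x = 7 + 14·t and substitute into x ≡ 3 (mod 8): 14·t ≡ 3 − 7 = -4 (mod 8).
    Divide the congruence (and modulus) by g = 2: 7·t ≡ -2 (mod 4).
    Reduce coefficients mod 4: 3·t ≡ 2 (mod 4).
    The inverse of 3 mod 4 is 3 (since 3·3 = 9 = 2·4 + 1), so t ≡ 3·2 = 6 ≡ 2 (mod 4).
    Then x = 7 + 14·2 = 35, valid modulo lcm(14, 8) = 56: x ≡ 35 (mod 56).
  Combine with x ≡ 13 (mod 15): gcd(56, 15) = 1; 13 - 35 = -22, which IS divisible by 1, so compatible.
    Write x = 35 + 56·t and substitute into x ≡ 13 (mod 15): 56·t ≡ 13 − 35 = -22 (mod 15).
    Reduce coefficients mod 15: 11·t ≡ 8 (mod 15).
    The inverse of 11 mod 15 is 11 (since 11·11 = 121 = 8·15 + 1), so t ≡ 11·8 = 88 ≡ 13 (mod 15).
    Then x = 35 + 56·13 = 763, valid modulo lcm(56, 15) = 840: x ≡ 763 (mod 840).
Verify: 763 mod 14 = 7, 763 mod 8 = 3, 763 mod 15 = 13.

x ≡ 763 (mod 840).


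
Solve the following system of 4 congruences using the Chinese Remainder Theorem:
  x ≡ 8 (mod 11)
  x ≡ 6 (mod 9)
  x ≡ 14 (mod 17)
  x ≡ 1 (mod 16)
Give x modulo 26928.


Product of moduli M = 11 · 9 · 17 · 16 = 26928.
Merge one congruence at a time:
  Start: x ≡ 8 (mod 11).
  Combine with x ≡ 6 (mod 9); new modulus lcm = 99.
    Write x = 8 + 11·t and substitute into x ≡ 6 (mod 9): 11·t ≡ 6 − 8 = -2 (mod 9).
    Reduce coefficients mod 9: 2·t ≡ 7 (mod 9).
    The inverse of 2 mod 9 is 5 (since 2·5 = 10 = 1·9 + 1), so t ≡ 5·7 = 35 ≡ 8 (mod 9).
    Then x = 8 + 11·8 = 96, valid modulo lcm(11, 9) = 99: x ≡ 96 (mod 99).
  Combine with x ≡ 14 (mod 17); new modulus lcm = 1683.
    Write x = 96 + 99·t and substitute into x ≡ 14 (mod 17): 99·t ≡ 14 − 96 = -82 (mod 17).
    Reduce coefficients mod 17: 14·t ≡ 3 (mod 17).
    The inverse of 14 mod 17 is 11 (since 14·11 = 154 = 9·17 + 1), so t ≡ 11·3 = 33 ≡ 16 (mod 17).
    Then x = 96 + 99·16 = 1680, valid modulo lcm(99, 17) = 1683: x ≡ 1680 (mod 1683).
  Combine with x ≡ 1 (mod 16); new modulus lcm = 26928.
    Write x = 1680 + 1683·t and substitute into x ≡ 1 (mod 16): 1683·t ≡ 1 − 1680 = -1679 (mod 16).
    Reduce coefficients mod 16: 3·t ≡ 1 (mod 16).
    The inverse of 3 mod 16 is 11 (since 3·11 = 33 = 2·16 + 1), so t ≡ 11·1 = 11 ≡ 11 (mod 16).
    Then x = 1680 + 1683·11 = 20193, valid modulo lcm(1683, 16) = 26928: x ≡ 20193 (mod 26928).
Verify against each original: 20193 mod 11 = 8, 20193 mod 9 = 6, 20193 mod 17 = 14, 20193 mod 16 = 1.

x ≡ 20193 (mod 26928).


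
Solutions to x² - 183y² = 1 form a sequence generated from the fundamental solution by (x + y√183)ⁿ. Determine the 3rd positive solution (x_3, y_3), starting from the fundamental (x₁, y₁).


Step 1: Find the fundamental solution (x₁, y₁) of x² - 183y² = 1.
  Expand √183 as a continued fraction. a₀ = ⌊√183⌋ = 13; iterate m_{k+1} = d_k·a_k − m_k, d_{k+1} = (183 − m_{k+1}²)/d_k, a_{k+1} = ⌊(a₀ + m_{k+1})/d_{k+1}⌋ (starting m₀ = 0, d₀ = 1), with convergents p_k = a_k·p_{k-1} + p_{k-2}, q_k = a_k·q_{k-1} + q_{k-2} (p₋₁ = 1, q₋₁ = 0):
  k = 0: a₀ = 13; p₀/q₀ = 13/1; p₀² − 183·q₀² = 169 − 183 = -14.
  k = 1: m = 13, d = 14, a = ⌊(13 + 13)/14⌋ = 1; p/q = (1·13 + 1)/(1·1 + 0) = 14/1; p² − 183·q² = 196 − 183 = 13.
  k = 2: m = 1, d = 13, a = ⌊(13 + 1)/13⌋ = 1; p/q = (1·14 + 13)/(1·1 + 1) = 27/2; p² − 183·q² = 729 − 732 = -3.
  k = 3: m = 12, d = 3, a = ⌊(13 + 12)/3⌋ = 8; p/q = (8·27 + 14)/(8·2 + 1) = 230/17; p² − 183·q² = 52900 − 52887 = 13.
  k = 4: m = 12, d = 13, a = ⌊(13 + 12)/13⌋ = 1; p/q = (1·230 + 27)/(1·17 + 2) = 257/19; p² − 183·q² = 66049 − 66063 = -14.
  k = 5: m = 1, d = 14, a = ⌊(13 + 1)/14⌋ = 1; p/q = (1·257 + 230)/(1·19 + 17) = 487/36; p² − 183·q² = 237169 − 237168 = 1.
  The first convergent with p² − 183·q² = 1 gives the fundamental solution (x₁, y₁) = (487, 36).
Step 2: Apply the recurrence (x_{n+1}, y_{n+1}) = (x₁x_n + 183y₁y_n, x₁y_n + y₁x_n) repeatedly.
  From (x_1, y_1) = (487, 36): x_2 = 487·487 + 183·36·36 = 474337; y_2 = 487·36 + 36·487 = 35064.
  From (x_2, y_2) = (474337, 35064): x_3 = 487·474337 + 183·36·35064 = 462003751; y_3 = 487·35064 + 36·474337 = 34152300.
Step 3: Verify x_3² - 183·y_3² = 213447465938070001 - 213447465938070000 = 1 (should be 1). ✓

(x_1, y_1) = (487, 36); (x_3, y_3) = (462003751, 34152300).


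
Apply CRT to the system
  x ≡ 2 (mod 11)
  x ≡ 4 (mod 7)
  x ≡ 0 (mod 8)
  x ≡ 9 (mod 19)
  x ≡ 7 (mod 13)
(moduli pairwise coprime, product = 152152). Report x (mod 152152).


Product of moduli M = 11 · 7 · 8 · 19 · 13 = 152152.
Merge one congruence at a time:
  Start: x ≡ 2 (mod 11).
  Combine with x ≡ 4 (mod 7); new modulus lcm = 77.
    Write x = 2 + 11·t and substitute into x ≡ 4 (mod 7): 11·t ≡ 4 − 2 = 2 (mod 7).
    Reduce coefficients mod 7: 4·t ≡ 2 (mod 7).
    The inverse of 4 mod 7 is 2 (since 4·2 = 8 = 1·7 + 1), so t ≡ 2·2 = 4 ≡ 4 (mod 7).
    Then x = 2 + 11·4 = 46, valid modulo lcm(11, 7) = 77: x ≡ 46 (mod 77).
  Combine with x ≡ 0 (mod 8); new modulus lcm = 616.
    Write x = 46 + 77·t and substitute into x ≡ 0 (mod 8): 77·t ≡ 0 − 46 = -46 (mod 8).
    Reduce coefficients mod 8: 5·t ≡ 2 (mod 8).
    The inverse of 5 mod 8 is 5 (since 5·5 = 25 = 3·8 + 1), so t ≡ 5·2 = 10 ≡ 2 (mod 8).
    Then x = 46 + 77·2 = 200, valid modulo lcm(77, 8) = 616: x ≡ 200 (mod 616).
  Combine with x ≡ 9 (mod 19); new modulus lcm = 11704.
    Write x = 200 + 616·t and substitute into x ≡ 9 (mod 19): 616·t ≡ 9 − 200 = -191 (mod 19).
    Reduce coefficients mod 19: 8·t ≡ 18 (mod 19).
    The inverse of 8 mod 19 is 12 (since 8·12 = 96 = 5·19 + 1), so t ≡ 12·18 = 216 ≡ 7 (mod 19).
    Then x = 200 + 616·7 = 4512, valid modulo lcm(616, 19) = 11704: x ≡ 4512 (mod 11704).
  Combine with x ≡ 7 (mod 13); new modulus lcm = 152152.
    Write x = 4512 + 11704·t and substitute into x ≡ 7 (mod 13): 11704·t ≡ 7 − 4512 = -4505 (mod 13).
    Reduce coefficients mod 13: 4·t ≡ 6 (mod 13).
    The inverse of 4 mod 13 is 10 (since 4·10 = 40 = 3·13 + 1), so t ≡ 10·6 = 60 ≡ 8 (mod 13).
    Then x = 4512 + 11704·8 = 98144, valid modulo lcm(11704, 13) = 152152: x ≡ 98144 (mod 152152).
Verify against each original: 98144 mod 11 = 2, 98144 mod 7 = 4, 98144 mod 8 = 0, 98144 mod 19 = 9, 98144 mod 13 = 7.

x ≡ 98144 (mod 152152).


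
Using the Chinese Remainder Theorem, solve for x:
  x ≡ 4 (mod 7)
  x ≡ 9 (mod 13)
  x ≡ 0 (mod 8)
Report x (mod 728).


Moduli 7, 13, 8 are pairwise coprime; by CRT there is a unique solution modulo M = 7 · 13 · 8 = 728.
Solve pairwise, accumulating the modulus:
  Start with x ≡ 4 (mod 7).
  Combine with x ≡ 9 (mod 13): since gcd(7, 13) = 1, we get a unique residue mod 91.
    Write x = 4 + 7·t and substitute into x ≡ 9 (mod 13): 7·t ≡ 9 − 4 = 5 (mod 13).
    The inverse of 7 mod 13 is 2 (since 7·2 = 14 = 1·13 + 1), so t ≡ 2·5 = 10 ≡ 10 (mod 13).
    Then x = 4 + 7·10 = 74, valid modulo lcm(7, 13) = 91: x ≡ 74 (mod 91).
  Combine with x ≡ 0 (mod 8): since gcd(91, 8) = 1, we get a unique residue mod 728.
    Write x = 74 + 91·t and substitute into x ≡ 0 (mod 8): 91·t ≡ 0 − 74 = -74 (mod 8).
    Reduce coefficients mod 8: 3·t ≡ 6 (mod 8).
    The inverse of 3 mod 8 is 3 (since 3·3 = 9 = 1·8 + 1), so t ≡ 3·6 = 18 ≡ 2 (mod 8).
    Then x = 74 + 91·2 = 256, valid modulo lcm(91, 8) = 728: x ≡ 256 (mod 728).
Verify: 256 mod 7 = 4 ✓, 256 mod 13 = 9 ✓, 256 mod 8 = 0 ✓.

x ≡ 256 (mod 728).


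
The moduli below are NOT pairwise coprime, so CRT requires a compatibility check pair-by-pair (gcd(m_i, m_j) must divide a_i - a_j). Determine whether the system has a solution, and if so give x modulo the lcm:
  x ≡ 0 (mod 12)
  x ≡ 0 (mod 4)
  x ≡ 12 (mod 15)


Moduli 12, 4, 15 are not pairwise coprime, so CRT works modulo lcm(m_i) when all pairwise compatibility conditions hold.
Pairwise compatibility: gcd(m_i, m_j) must divide a_i - a_j for every pair.
Merge one congruence at a time:
  Start: x ≡ 0 (mod 12).
  Combine with x ≡ 0 (mod 4): gcd(12, 4) = 4; 0 - 0 = 0, which IS divisible by 4, so compatible.
    Write x = 0 + 12·t and substitute into x ≡ 0 (mod 4): 12·t ≡ 0 − 0 = 0 (mod 4).
    Divide the congruence (and modulus) by g = 4: 3·t ≡ 0 (mod 1).
    Modulo 1 every t works; take t = 0.
    Then x = 0 + 12·0 = 0, valid modulo lcm(12, 4) = 12: x ≡ 0 (mod 12).
  Combine with x ≡ 12 (mod 15): gcd(12, 15) = 3; 12 - 0 = 12, which IS divisible by 3, so compatible.
    Write x = 0 + 12·t and substitute into x ≡ 12 (mod 15): 12·t ≡ 12 − 0 = 12 (mod 15).
    Divide the congruence (and modulus) by g = 3: 4·t ≡ 4 (mod 5).
    The inverse of 4 mod 5 is 4 (since 4·4 = 16 = 3·5 + 1), so t ≡ 4·4 = 16 ≡ 1 (mod 5).
    Then x = 0 + 12·1 = 12, valid modulo lcm(12, 15) = 60: x ≡ 12 (mod 60).
Verify: 12 mod 12 = 0, 12 mod 4 = 0, 12 mod 15 = 12.

x ≡ 12 (mod 60).


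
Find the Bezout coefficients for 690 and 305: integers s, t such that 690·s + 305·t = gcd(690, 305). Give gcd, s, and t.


Euclidean algorithm on (690, 305) — divide until remainder is 0:
  690 = 2 · 305 + 80
  305 = 3 · 80 + 65
  80 = 1 · 65 + 15
  65 = 4 · 15 + 5
  15 = 3 · 5 + 0
gcd(690, 305) = 5.
Track Bezout coefficients alongside the remainders: start with r₀ = 690 = a·1 + b·0 (s = 1, t = 0) and r₁ = 305 = a·0 + b·1 (s = 0, t = 1); each new remainder r_{k+1} = r_{k-1} − q_k·r_k inherits s_{k+1} = s_{k-1} − q_k·s_k, t_{k+1} = t_{k-1} − q_k·t_k, so r_k = a·s_k + b·t_k at every step:
  q = 2: r = 80, s = 1 − 2·0 = 1, t = 0 − 2·1 = -2  (check: 690·1 + 305·(-2) = 80)
  q = 3: r = 65, s = 0 − 3·1 = -3, t = 1 − 3·(-2) = 7  (check: 690·(-3) + 305·7 = 65)
  q = 1: r = 15, s = 1 − 1·(-3) = 4, t = -2 − 1·7 = -9  (check: 690·4 + 305·(-9) = 15)
  q = 4: r = 5, s = -3 − 4·4 = -19, t = 7 − 4·(-9) = 43  (check: 690·(-19) + 305·43 = 5)
The row with r = 5 (the gcd) gives the Bezout coefficients s = -19, t = 43.
Result: 690 · (-19) + 305 · (43) = 5.

gcd(690, 305) = 5; s = -19, t = 43 (check: 690·(-19) + 305·43 = 5).


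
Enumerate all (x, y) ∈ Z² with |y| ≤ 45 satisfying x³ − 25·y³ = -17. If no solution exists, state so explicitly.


The equation is x³ - 25y³ = -17. For fixed y, x³ = 25·y³ − 17, so a solution requires the RHS to be a perfect cube.
Strategy: iterate y from -45 to 45, compute RHS = 25·y³ − 17, and check whether it is a (positive or negative) perfect cube.
Check small values of y:
  y = 0: RHS = -17 is not a perfect cube.
  y = 1: RHS = 8 = (2)³ ⇒ x = 2 works.
  y = -1: RHS = -42 is not a perfect cube.
  y = 2: RHS = 183 is not a perfect cube.
  y = -2: RHS = -217 is not a perfect cube.
  y = 3: RHS = 658 is not a perfect cube.
  y = -3: RHS = -692 is not a perfect cube.
Continuing the search up to |y| = 45 finds no further solutions beyond those listed.
Collected solutions: (2, 1).

Solutions (with |y| ≤ 45): (2, 1).


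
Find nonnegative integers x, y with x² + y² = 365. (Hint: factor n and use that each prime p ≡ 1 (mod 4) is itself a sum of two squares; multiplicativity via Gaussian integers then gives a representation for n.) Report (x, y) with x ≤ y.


Step 1: Factor n = 365 = 5 · 73.
Step 2: Check the mod-4 condition on each prime factor: 5 ≡ 1 (mod 4), exponent 1; 73 ≡ 1 (mod 4), exponent 1.
All primes ≡ 3 (mod 4) appear to even exponent (or don't appear), so by the two-squares theorem n IS expressible as a sum of two squares.
Step 3: Build a representation. Here n = 5 · 73 is a product of primes ≡ 1 (mod 4). Each prime p ≡ 1 (mod 4) is itself a sum of two squares; find a² by testing p − a² for a perfect square:
  5: 5 − 1² = 4 = 2² ⇒ 5 = 1² + 2².
  73: 73 − 1² = 72, 73 − 2² = 69, 73 − 3² = 64 = 8² ⇒ 73 = 3² + 8².
  Combine using the Brahmagupta–Fibonacci identity (a² + b²)(c² + d²) = (ac − bd)² + (ad + bc)² = (ac + bd)² + (ad − bc)²:
  5 · 73 = 365: from (1² + 2²)(3² + 8²), take (1·3 − 2·8, 1·8 + 2·3) = (3 − 16, 8 + 6) = (-13, 14); dropping signs (only squares matter) gives (13, 14); check 13² + 14² = 169 + 196 = 365 ✓.
Step 4: Order so x ≤ y and verify: 13² + 14² = 169 + 196 = 365 = n. ✓

n = 365 = 13² + 14² (one valid representation with x ≤ y).


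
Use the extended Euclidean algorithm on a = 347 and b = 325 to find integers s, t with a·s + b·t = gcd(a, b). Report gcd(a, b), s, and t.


Euclidean algorithm on (347, 325) — divide until remainder is 0:
  347 = 1 · 325 + 22
  325 = 14 · 22 + 17
  22 = 1 · 17 + 5
  17 = 3 · 5 + 2
  5 = 2 · 2 + 1
  2 = 2 · 1 + 0
gcd(347, 325) = 1.
Track Bezout coefficients alongside the remainders: start with r₀ = 347 = a·1 + b·0 (s = 1, t = 0) and r₁ = 325 = a·0 + b·1 (s = 0, t = 1); each new remainder r_{k+1} = r_{k-1} − q_k·r_k inherits s_{k+1} = s_{k-1} − q_k·s_k, t_{k+1} = t_{k-1} − q_k·t_k, so r_k = a·s_k + b·t_k at every step:
  q = 1: r = 22, s = 1 − 1·0 = 1, t = 0 − 1·1 = -1  (check: 347·1 + 325·(-1) = 22)
  q = 14: r = 17, s = 0 − 14·1 = -14, t = 1 − 14·(-1) = 15  (check: 347·(-14) + 325·15 = 17)
  q = 1: r = 5, s = 1 − 1·(-14) = 15, t = -1 − 1·15 = -16  (check: 347·15 + 325·(-16) = 5)
  q = 3: r = 2, s = -14 − 3·15 = -59, t = 15 − 3·(-16) = 63  (check: 347·(-59) + 325·63 = 2)
  q = 2: r = 1, s = 15 − 2·(-59) = 133, t = -16 − 2·63 = -142  (check: 347·133 + 325·(-142) = 1)
The row with r = 1 (the gcd) gives the Bezout coefficients s = 133, t = -142.
Result: 347 · (133) + 325 · (-142) = 1.

gcd(347, 325) = 1; s = 133, t = -142 (check: 347·133 + 325·(-142) = 1).


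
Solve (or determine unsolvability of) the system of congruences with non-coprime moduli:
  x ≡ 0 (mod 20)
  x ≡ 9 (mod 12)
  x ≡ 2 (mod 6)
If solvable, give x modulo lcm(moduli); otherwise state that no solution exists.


Moduli 20, 12, 6 are not pairwise coprime, so CRT works modulo lcm(m_i) when all pairwise compatibility conditions hold.
Pairwise compatibility: gcd(m_i, m_j) must divide a_i - a_j for every pair.
Merge one congruence at a time:
  Start: x ≡ 0 (mod 20).
  Combine with x ≡ 9 (mod 12): gcd(20, 12) = 4, and 9 - 0 = 9 is NOT divisible by 4.
    ⇒ system is inconsistent (no integer solution).

No solution (the system is inconsistent).


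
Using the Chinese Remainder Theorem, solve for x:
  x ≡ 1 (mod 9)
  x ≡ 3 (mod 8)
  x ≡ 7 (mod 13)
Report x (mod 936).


Moduli 9, 8, 13 are pairwise coprime; by CRT there is a unique solution modulo M = 9 · 8 · 13 = 936.
Solve pairwise, accumulating the modulus:
  Start with x ≡ 1 (mod 9).
  Combine with x ≡ 3 (mod 8): since gcd(9, 8) = 1, we get a unique residue mod 72.
    Write x = 1 + 9·t and substitute into x ≡ 3 (mod 8): 9·t ≡ 3 − 1 = 2 (mod 8).
    Reduce coefficients mod 8: 1·t ≡ 2 (mod 8).
    So t ≡ 2 (mod 8).
    Then x = 1 + 9·2 = 19, valid modulo lcm(9, 8) = 72: x ≡ 19 (mod 72).
  Combine with x ≡ 7 (mod 13): since gcd(72, 13) = 1, we get a unique residue mod 936.
    Write x = 19 + 72·t and substitute into x ≡ 7 (mod 13): 72·t ≡ 7 − 19 = -12 (mod 13).
    Reduce coefficients mod 13: 7·t ≡ 1 (mod 13).
    The inverse of 7 mod 13 is 2 (since 7·2 = 14 = 1·13 + 1), so t ≡ 2·1 = 2 ≡ 2 (mod 13).
    Then x = 19 + 72·2 = 163, valid modulo lcm(72, 13) = 936: x ≡ 163 (mod 936).
Verify: 163 mod 9 = 1 ✓, 163 mod 8 = 3 ✓, 163 mod 13 = 7 ✓.

x ≡ 163 (mod 936).


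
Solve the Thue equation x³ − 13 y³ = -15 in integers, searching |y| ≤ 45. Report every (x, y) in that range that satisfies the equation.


The equation is x³ - 13y³ = -15. For fixed y, x³ = 13·y³ − 15, so a solution requires the RHS to be a perfect cube.
Strategy: iterate y from -45 to 45, compute RHS = 13·y³ − 15, and check whether it is a (positive or negative) perfect cube.
Check small values of y:
  y = 0: RHS = -15 is not a perfect cube.
  y = 1: RHS = -2 is not a perfect cube.
  y = -1: RHS = -28 is not a perfect cube.
  y = 2: RHS = 89 is not a perfect cube.
  y = -2: RHS = -119 is not a perfect cube.
  y = 3: RHS = 336 is not a perfect cube.
  y = -3: RHS = -366 is not a perfect cube.
Continuing the search up to |y| = 45 finds no solutions either.
No (x, y) in the scanned range satisfies the equation.

No integer solutions with |y| ≤ 45.


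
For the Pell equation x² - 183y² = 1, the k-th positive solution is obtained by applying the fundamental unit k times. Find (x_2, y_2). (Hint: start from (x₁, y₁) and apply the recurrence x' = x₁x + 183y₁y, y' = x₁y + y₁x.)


Step 1: Find the fundamental solution (x₁, y₁) of x² - 183y² = 1.
  Expand √183 as a continued fraction. a₀ = ⌊√183⌋ = 13; iterate m_{k+1} = d_k·a_k − m_k, d_{k+1} = (183 − m_{k+1}²)/d_k, a_{k+1} = ⌊(a₀ + m_{k+1})/d_{k+1}⌋ (starting m₀ = 0, d₀ = 1), with convergents p_k = a_k·p_{k-1} + p_{k-2}, q_k = a_k·q_{k-1} + q_{k-2} (p₋₁ = 1, q₋₁ = 0):
  k = 0: a₀ = 13; p₀/q₀ = 13/1; p₀² − 183·q₀² = 169 − 183 = -14.
  k = 1: m = 13, d = 14, a = ⌊(13 + 13)/14⌋ = 1; p/q = (1·13 + 1)/(1·1 + 0) = 14/1; p² − 183·q² = 196 − 183 = 13.
  k = 2: m = 1, d = 13, a = ⌊(13 + 1)/13⌋ = 1; p/q = (1·14 + 13)/(1·1 + 1) = 27/2; p² − 183·q² = 729 − 732 = -3.
  k = 3: m = 12, d = 3, a = ⌊(13 + 12)/3⌋ = 8; p/q = (8·27 + 14)/(8·2 + 1) = 230/17; p² − 183·q² = 52900 − 52887 = 13.
  k = 4: m = 12, d = 13, a = ⌊(13 + 12)/13⌋ = 1; p/q = (1·230 + 27)/(1·17 + 2) = 257/19; p² − 183·q² = 66049 − 66063 = -14.
  k = 5: m = 1, d = 14, a = ⌊(13 + 1)/14⌋ = 1; p/q = (1·257 + 230)/(1·19 + 17) = 487/36; p² − 183·q² = 237169 − 237168 = 1.
  The first convergent with p² − 183·q² = 1 gives the fundamental solution (x₁, y₁) = (487, 36).
Step 2: Apply the recurrence (x_{n+1}, y_{n+1}) = (x₁x_n + 183y₁y_n, x₁y_n + y₁x_n) repeatedly.
  From (x_1, y_1) = (487, 36): x_2 = 487·487 + 183·36·36 = 474337; y_2 = 487·36 + 36·487 = 35064.
Step 3: Verify x_2² - 183·y_2² = 224995589569 - 224995589568 = 1 (should be 1). ✓

(x_1, y_1) = (487, 36); (x_2, y_2) = (474337, 35064).


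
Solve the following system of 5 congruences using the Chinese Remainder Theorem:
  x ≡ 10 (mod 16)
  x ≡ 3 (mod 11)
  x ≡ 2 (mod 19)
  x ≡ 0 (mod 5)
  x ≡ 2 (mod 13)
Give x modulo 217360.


Product of moduli M = 16 · 11 · 19 · 5 · 13 = 217360.
Merge one congruence at a time:
  Start: x ≡ 10 (mod 16).
  Combine with x ≡ 3 (mod 11); new modulus lcm = 176.
    Write x = 10 + 16·t and substitute into x ≡ 3 (mod 11): 16·t ≡ 3 − 10 = -7 (mod 11).
    Reduce coefficients mod 11: 5·t ≡ 4 (mod 11).
    The inverse of 5 mod 11 is 9 (since 5·9 = 45 = 4·11 + 1), so t ≡ 9·4 = 36 ≡ 3 (mod 11).
    Then x = 10 + 16·3 = 58, valid modulo lcm(16, 11) = 176: x ≡ 58 (mod 176).
  Combine with x ≡ 2 (mod 19); new modulus lcm = 3344.
    Write x = 58 + 176·t and substitute into x ≡ 2 (mod 19): 176·t ≡ 2 − 58 = -56 (mod 19).
    Reduce coefficients mod 19: 5·t ≡ 1 (mod 19).
    The inverse of 5 mod 19 is 4 (since 5·4 = 20 = 1·19 + 1), so t ≡ 4·1 = 4 ≡ 4 (mod 19).
    Then x = 58 + 176·4 = 762, valid modulo lcm(176, 19) = 3344: x ≡ 762 (mod 3344).
  Combine with x ≡ 0 (mod 5); new modulus lcm = 16720.
    Write x = 762 + 3344·t and substitute into x ≡ 0 (mod 5): 3344·t ≡ 0 − 762 = -762 (mod 5).
    Reduce coefficients mod 5: 4·t ≡ 3 (mod 5).
    The inverse of 4 mod 5 is 4 (since 4·4 = 16 = 3·5 + 1), so t ≡ 4·3 = 12 ≡ 2 (mod 5).
    Then x = 762 + 3344·2 = 7450, valid modulo lcm(3344, 5) = 16720: x ≡ 7450 (mod 16720).
  Combine with x ≡ 2 (mod 13); new modulus lcm = 217360.
    Write x = 7450 + 16720·t and substitute into x ≡ 2 (mod 13): 16720·t ≡ 2 − 7450 = -7448 (mod 13).
    Reduce coefficients mod 13: 2·t ≡ 1 (mod 13).
    The inverse of 2 mod 13 is 7 (since 2·7 = 14 = 1·13 + 1), so t ≡ 7·1 = 7 ≡ 7 (mod 13).
    Then x = 7450 + 16720·7 = 124490, valid modulo lcm(16720, 13) = 217360: x ≡ 124490 (mod 217360).
Verify against each original: 124490 mod 16 = 10, 124490 mod 11 = 3, 124490 mod 19 = 2, 124490 mod 5 = 0, 124490 mod 13 = 2.

x ≡ 124490 (mod 217360).


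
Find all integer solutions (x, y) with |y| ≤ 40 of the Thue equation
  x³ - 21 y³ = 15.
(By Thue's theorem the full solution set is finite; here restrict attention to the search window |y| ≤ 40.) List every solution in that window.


The equation is x³ - 21y³ = 15. For fixed y, x³ = 21·y³ + 15, so a solution requires the RHS to be a perfect cube.
Strategy: iterate y from -40 to 40, compute RHS = 21·y³ + 15, and check whether it is a (positive or negative) perfect cube.
Check small values of y:
  y = 0: RHS = 15 is not a perfect cube.
  y = 1: RHS = 36 is not a perfect cube.
  y = -1: RHS = -6 is not a perfect cube.
  y = 2: RHS = 183 is not a perfect cube.
  y = -2: RHS = -153 is not a perfect cube.
  y = 3: RHS = 582 is not a perfect cube.
  y = -3: RHS = -552 is not a perfect cube.
Continuing the search up to |y| = 40 finds no solutions either.
No (x, y) in the scanned range satisfies the equation.

No integer solutions with |y| ≤ 40.


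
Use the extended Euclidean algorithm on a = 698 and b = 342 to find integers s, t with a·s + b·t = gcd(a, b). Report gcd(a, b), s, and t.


Euclidean algorithm on (698, 342) — divide until remainder is 0:
  698 = 2 · 342 + 14
  342 = 24 · 14 + 6
  14 = 2 · 6 + 2
  6 = 3 · 2 + 0
gcd(698, 342) = 2.
Track Bezout coefficients alongside the remainders: start with r₀ = 698 = a·1 + b·0 (s = 1, t = 0) and r₁ = 342 = a·0 + b·1 (s = 0, t = 1); each new remainder r_{k+1} = r_{k-1} − q_k·r_k inherits s_{k+1} = s_{k-1} − q_k·s_k, t_{k+1} = t_{k-1} − q_k·t_k, so r_k = a·s_k + b·t_k at every step:
  q = 2: r = 14, s = 1 − 2·0 = 1, t = 0 − 2·1 = -2  (check: 698·1 + 342·(-2) = 14)
  q = 24: r = 6, s = 0 − 24·1 = -24, t = 1 − 24·(-2) = 49  (check: 698·(-24) + 342·49 = 6)
  q = 2: r = 2, s = 1 − 2·(-24) = 49, t = -2 − 2·49 = -100  (check: 698·49 + 342·(-100) = 2)
The row with r = 2 (the gcd) gives the Bezout coefficients s = 49, t = -100.
Result: 698 · (49) + 342 · (-100) = 2.

gcd(698, 342) = 2; s = 49, t = -100 (check: 698·49 + 342·(-100) = 2).


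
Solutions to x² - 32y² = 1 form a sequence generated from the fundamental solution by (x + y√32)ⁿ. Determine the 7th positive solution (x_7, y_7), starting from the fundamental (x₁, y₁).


Step 1: Find the fundamental solution (x₁, y₁) of x² - 32y² = 1.
  Expand √32 as a continued fraction. a₀ = ⌊√32⌋ = 5; iterate m_{k+1} = d_k·a_k − m_k, d_{k+1} = (32 − m_{k+1}²)/d_k, a_{k+1} = ⌊(a₀ + m_{k+1})/d_{k+1}⌋ (starting m₀ = 0, d₀ = 1), with convergents p_k = a_k·p_{k-1} + p_{k-2}, q_k = a_k·q_{k-1} + q_{k-2} (p₋₁ = 1, q₋₁ = 0):
  k = 0: a₀ = 5; p₀/q₀ = 5/1; p₀² − 32·q₀² = 25 − 32 = -7.
  k = 1: m = 5, d = 7, a = ⌊(5 + 5)/7⌋ = 1; p/q = (1·5 + 1)/(1·1 + 0) = 6/1; p² − 32·q² = 36 − 32 = 4.
  k = 2: m = 2, d = 4, a = ⌊(5 + 2)/4⌋ = 1; p/q = (1·6 + 5)/(1·1 + 1) = 11/2; p² − 32·q² = 121 − 128 = -7.
  k = 3: m = 2, d = 7, a = ⌊(5 + 2)/7⌋ = 1; p/q = (1·11 + 6)/(1·2 + 1) = 17/3; p² − 32·q² = 289 − 288 = 1.
  The first convergent with p² − 32·q² = 1 gives the fundamental solution (x₁, y₁) = (17, 3).
Step 2: Apply the recurrence (x_{n+1}, y_{n+1}) = (x₁x_n + 32y₁y_n, x₁y_n + y₁x_n) repeatedly.
  From (x_1, y_1) = (17, 3): x_2 = 17·17 + 32·3·3 = 577; y_2 = 17·3 + 3·17 = 102.
  From (x_2, y_2) = (577, 102): x_3 = 17·577 + 32·3·102 = 19601; y_3 = 17·102 + 3·577 = 3465.
  From (x_3, y_3) = (19601, 3465): x_4 = 17·19601 + 32·3·3465 = 665857; y_4 = 17·3465 + 3·19601 = 117708.
  From (x_4, y_4) = (665857, 117708): x_5 = 17·665857 + 32·3·117708 = 22619537; y_5 = 17·117708 + 3·665857 = 3998607.
  From (x_5, y_5) = (22619537, 3998607): x_6 = 17·22619537 + 32·3·3998607 = 768398401; y_6 = 17·3998607 + 3·22619537 = 135834930.
  From (x_6, y_6) = (768398401, 135834930): x_7 = 17·768398401 + 32·3·135834930 = 26102926097; y_7 = 17·135834930 + 3·768398401 = 4614389013.
Step 3: Verify x_7² - 32·y_7² = 681362750825443653409 - 681362750825443653408 = 1 (should be 1). ✓

(x_1, y_1) = (17, 3); (x_7, y_7) = (26102926097, 4614389013).


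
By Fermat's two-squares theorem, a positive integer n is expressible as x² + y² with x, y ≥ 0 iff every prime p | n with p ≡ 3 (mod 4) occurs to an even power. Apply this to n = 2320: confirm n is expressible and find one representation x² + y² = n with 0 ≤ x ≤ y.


Step 1: Factor n = 2320 = 2^4 · 5 · 29.
Step 2: Check the mod-4 condition on each prime factor: 2 = 2 (special); 5 ≡ 1 (mod 4), exponent 1; 29 ≡ 1 (mod 4), exponent 1.
All primes ≡ 3 (mod 4) appear to even exponent (or don't appear), so by the two-squares theorem n IS expressible as a sum of two squares.
Step 3: Build a representation. Group n = k² · m with k = 4 and m = 5 · 29 = 145 (a product of primes ≡ 1 (mod 4)); a representation of m scales to one of n via (k·x)² + (k·y)² = k²(x² + y²). Each prime p ≡ 1 (mod 4) is itself a sum of two squares; find a² by testing p − a² for a perfect square:
  5: 5 − 1² = 4 = 2² ⇒ 5 = 1² + 2².
  29: 29 − 1² = 28, 29 − 2² = 25 = 5² ⇒ 29 = 2² + 5².
  Combine using the Brahmagupta–Fibonacci identity (a² + b²)(c² + d²) = (ac − bd)² + (ad + bc)² = (ac + bd)² + (ad − bc)²:
  5 · 29 = 145: from (1² + 2²)(2² + 5²), take (1·2 − 2·5, 1·5 + 2·2) = (2 − 10, 5 + 4) = (-8, 9); dropping signs (only squares matter) gives (8, 9); check 8² + 9² = 64 + 81 = 145 ✓.
  Scale by k = 4: (4·8, 4·9) = (32, 36).
Step 4: Order so x ≤ y and verify: 32² + 36² = 1024 + 1296 = 2320 = n. ✓

n = 2320 = 32² + 36² (one valid representation with x ≤ y).


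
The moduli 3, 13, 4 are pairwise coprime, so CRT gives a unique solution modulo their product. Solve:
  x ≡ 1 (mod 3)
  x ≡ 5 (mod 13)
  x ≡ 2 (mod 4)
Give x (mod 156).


Moduli 3, 13, 4 are pairwise coprime; by CRT there is a unique solution modulo M = 3 · 13 · 4 = 156.
Solve pairwise, accumulating the modulus:
  Start with x ≡ 1 (mod 3).
  Combine with x ≡ 5 (mod 13): since gcd(3, 13) = 1, we get a unique residue mod 39.
    Write x = 1 + 3·t and substitute into x ≡ 5 (mod 13): 3·t ≡ 5 − 1 = 4 (mod 13).
    The inverse of 3 mod 13 is 9 (since 3·9 = 27 = 2·13 + 1), so t ≡ 9·4 = 36 ≡ 10 (mod 13).
    Then x = 1 + 3·10 = 31, valid modulo lcm(3, 13) = 39: x ≡ 31 (mod 39).
  Combine with x ≡ 2 (mod 4): since gcd(39, 4) = 1, we get a unique residue mod 156.
    Write x = 31 + 39·t and substitute into x ≡ 2 (mod 4): 39·t ≡ 2 − 31 = -29 (mod 4).
    Reduce coefficients mod 4: 3·t ≡ 3 (mod 4).
    The inverse of 3 mod 4 is 3 (since 3·3 = 9 = 2·4 + 1), so t ≡ 3·3 = 9 ≡ 1 (mod 4).
    Then x = 31 + 39·1 = 70, valid modulo lcm(39, 4) = 156: x ≡ 70 (mod 156).
Verify: 70 mod 3 = 1 ✓, 70 mod 13 = 5 ✓, 70 mod 4 = 2 ✓.

x ≡ 70 (mod 156).


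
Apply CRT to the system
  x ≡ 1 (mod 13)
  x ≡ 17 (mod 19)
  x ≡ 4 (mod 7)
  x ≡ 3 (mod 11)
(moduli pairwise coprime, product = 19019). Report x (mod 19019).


Product of moduli M = 13 · 19 · 7 · 11 = 19019.
Merge one congruence at a time:
  Start: x ≡ 1 (mod 13).
  Combine with x ≡ 17 (mod 19); new modulus lcm = 247.
    Write x = 1 + 13·t and substitute into x ≡ 17 (mod 19): 13·t ≡ 17 − 1 = 16 (mod 19).
    The inverse of 13 mod 19 is 3 (since 13·3 = 39 = 2·19 + 1), so t ≡ 3·16 = 48 ≡ 10 (mod 19).
    Then x = 1 + 13·10 = 131, valid modulo lcm(13, 19) = 247: x ≡ 131 (mod 247).
  Combine with x ≡ 4 (mod 7); new modulus lcm = 1729.
    Write x = 131 + 247·t and substitute into x ≡ 4 (mod 7): 247·t ≡ 4 − 131 = -127 (mod 7).
    Reduce coefficients mod 7: 2·t ≡ 6 (mod 7).
    The inverse of 2 mod 7 is 4 (since 2·4 = 8 = 1·7 + 1), so t ≡ 4·6 = 24 ≡ 3 (mod 7).
    Then x = 131 + 247·3 = 872, valid modulo lcm(247, 7) = 1729: x ≡ 872 (mod 1729).
  Combine with x ≡ 3 (mod 11); new modulus lcm = 19019.
    Write x = 872 + 1729·t and substitute into x ≡ 3 (mod 11): 1729·t ≡ 3 − 872 = -869 (mod 11).
    Reduce coefficients mod 11: 2·t ≡ 0 (mod 11).
    The inverse of 2 mod 11 is 6 (since 2·6 = 12 = 1·11 + 1), so t ≡ 6·0 = 0 ≡ 0 (mod 11).
    Then x = 872 + 1729·0 = 872, valid modulo lcm(1729, 11) = 19019: x ≡ 872 (mod 19019).
Verify against each original: 872 mod 13 = 1, 872 mod 19 = 17, 872 mod 7 = 4, 872 mod 11 = 3.

x ≡ 872 (mod 19019).


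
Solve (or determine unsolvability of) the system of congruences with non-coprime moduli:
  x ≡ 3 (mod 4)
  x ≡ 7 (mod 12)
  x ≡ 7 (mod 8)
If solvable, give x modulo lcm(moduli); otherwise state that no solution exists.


Moduli 4, 12, 8 are not pairwise coprime, so CRT works modulo lcm(m_i) when all pairwise compatibility conditions hold.
Pairwise compatibility: gcd(m_i, m_j) must divide a_i - a_j for every pair.
Merge one congruence at a time:
  Start: x ≡ 3 (mod 4).
  Combine with x ≡ 7 (mod 12): gcd(4, 12) = 4; 7 - 3 = 4, which IS divisible by 4, so compatible.
    Write x = 3 + 4·t and substitute into x ≡ 7 (mod 12): 4·t ≡ 7 − 3 = 4 (mod 12).
    Divide the congruence (and modulus) by g = 4: 1·t ≡ 1 (mod 3).
    So t ≡ 1 (mod 3).
    Then x = 3 + 4·1 = 7, valid modulo lcm(4, 12) = 12: x ≡ 7 (mod 12).
  Combine with x ≡ 7 (mod 8): gcd(12, 8) = 4; 7 - 7 = 0, which IS divisible by 4, so compatible.
    Write x = 7 + 12·t and substitute into x ≡ 7 (mod 8): 12·t ≡ 7 − 7 = 0 (mod 8).
    Divide the congruence (and modulus) by g = 4: 3·t ≡ 0 (mod 2).
    Reduce coefficients mod 2: 1·t ≡ 0 (mod 2).
    So t ≡ 0 (mod 2).
    Then x = 7 + 12·0 = 7, valid modulo lcm(12, 8) = 24: x ≡ 7 (mod 24).
Verify: 7 mod 4 = 3, 7 mod 12 = 7, 7 mod 8 = 7.

x ≡ 7 (mod 24).


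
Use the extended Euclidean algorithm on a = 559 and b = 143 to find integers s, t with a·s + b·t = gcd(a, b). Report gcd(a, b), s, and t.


Euclidean algorithm on (559, 143) — divide until remainder is 0:
  559 = 3 · 143 + 130
  143 = 1 · 130 + 13
  130 = 10 · 13 + 0
gcd(559, 143) = 13.
Track Bezout coefficients alongside the remainders: start with r₀ = 559 = a·1 + b·0 (s = 1, t = 0) and r₁ = 143 = a·0 + b·1 (s = 0, t = 1); each new remainder r_{k+1} = r_{k-1} − q_k·r_k inherits s_{k+1} = s_{k-1} − q_k·s_k, t_{k+1} = t_{k-1} − q_k·t_k, so r_k = a·s_k + b·t_k at every step:
  q = 3: r = 130, s = 1 − 3·0 = 1, t = 0 − 3·1 = -3  (check: 559·1 + 143·(-3) = 130)
  q = 1: r = 13, s = 0 − 1·1 = -1, t = 1 − 1·(-3) = 4  (check: 559·(-1) + 143·4 = 13)
The row with r = 13 (the gcd) gives the Bezout coefficients s = -1, t = 4.
Result: 559 · (-1) + 143 · (4) = 13.

gcd(559, 143) = 13; s = -1, t = 4 (check: 559·(-1) + 143·4 = 13).


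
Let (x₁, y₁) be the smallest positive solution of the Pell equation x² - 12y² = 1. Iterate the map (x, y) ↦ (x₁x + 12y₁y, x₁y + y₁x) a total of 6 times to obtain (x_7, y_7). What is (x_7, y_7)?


Step 1: Find the fundamental solution (x₁, y₁) of x² - 12y² = 1.
  Expand √12 as a continued fraction. a₀ = ⌊√12⌋ = 3; iterate m_{k+1} = d_k·a_k − m_k, d_{k+1} = (12 − m_{k+1}²)/d_k, a_{k+1} = ⌊(a₀ + m_{k+1})/d_{k+1}⌋ (starting m₀ = 0, d₀ = 1), with convergents p_k = a_k·p_{k-1} + p_{k-2}, q_k = a_k·q_{k-1} + q_{k-2} (p₋₁ = 1, q₋₁ = 0):
  k = 0: a₀ = 3; p₀/q₀ = 3/1; p₀² − 12·q₀² = 9 − 12 = -3.
  k = 1: m = 3, d = 3, a = ⌊(3 + 3)/3⌋ = 2; p/q = (2·3 + 1)/(2·1 + 0) = 7/2; p² − 12·q² = 49 − 48 = 1.
  The first convergent with p² − 12·q² = 1 gives the fundamental solution (x₁, y₁) = (7, 2).
Step 2: Apply the recurrence (x_{n+1}, y_{n+1}) = (x₁x_n + 12y₁y_n, x₁y_n + y₁x_n) repeatedly.
  From (x_1, y_1) = (7, 2): x_2 = 7·7 + 12·2·2 = 97; y_2 = 7·2 + 2·7 = 28.
  From (x_2, y_2) = (97, 28): x_3 = 7·97 + 12·2·28 = 1351; y_3 = 7·28 + 2·97 = 390.
  From (x_3, y_3) = (1351, 390): x_4 = 7·1351 + 12·2·390 = 18817; y_4 = 7·390 + 2·1351 = 5432.
  From (x_4, y_4) = (18817, 5432): x_5 = 7·18817 + 12·2·5432 = 262087; y_5 = 7·5432 + 2·18817 = 75658.
  From (x_5, y_5) = (262087, 75658): x_6 = 7·262087 + 12·2·75658 = 3650401; y_6 = 7·75658 + 2·262087 = 1053780.
  From (x_6, y_6) = (3650401, 1053780): x_7 = 7·3650401 + 12·2·1053780 = 50843527; y_7 = 7·1053780 + 2·3650401 = 14677262.
Step 3: Verify x_7² - 12·y_7² = 2585064237799729 - 2585064237799728 = 1 (should be 1). ✓

(x_1, y_1) = (7, 2); (x_7, y_7) = (50843527, 14677262).


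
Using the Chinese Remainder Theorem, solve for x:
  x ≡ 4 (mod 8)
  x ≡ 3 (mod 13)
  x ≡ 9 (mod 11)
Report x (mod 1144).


Moduli 8, 13, 11 are pairwise coprime; by CRT there is a unique solution modulo M = 8 · 13 · 11 = 1144.
Solve pairwise, accumulating the modulus:
  Start with x ≡ 4 (mod 8).
  Combine with x ≡ 3 (mod 13): since gcd(8, 13) = 1, we get a unique residue mod 104.
    Write x = 4 + 8·t and substitute into x ≡ 3 (mod 13): 8·t ≡ 3 − 4 = -1 (mod 13).
    Reduce coefficients mod 13: 8·t ≡ 12 (mod 13).
    The inverse of 8 mod 13 is 5 (since 8·5 = 40 = 3·13 + 1), so t ≡ 5·12 = 60 ≡ 8 (mod 13).
    Then x = 4 + 8·8 = 68, valid modulo lcm(8, 13) = 104: x ≡ 68 (mod 104).
  Combine with x ≡ 9 (mod 11): since gcd(104, 11) = 1, we get a unique residue mod 1144.
    Write x = 68 + 104·t and substitute into x ≡ 9 (mod 11): 104·t ≡ 9 − 68 = -59 (mod 11).
    Reduce coefficients mod 11: 5·t ≡ 7 (mod 11).
    The inverse of 5 mod 11 is 9 (since 5·9 = 45 = 4·11 + 1), so t ≡ 9·7 = 63 ≡ 8 (mod 11).
    Then x = 68 + 104·8 = 900, valid modulo lcm(104, 11) = 1144: x ≡ 900 (mod 1144).
Verify: 900 mod 8 = 4 ✓, 900 mod 13 = 3 ✓, 900 mod 11 = 9 ✓.

x ≡ 900 (mod 1144).
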